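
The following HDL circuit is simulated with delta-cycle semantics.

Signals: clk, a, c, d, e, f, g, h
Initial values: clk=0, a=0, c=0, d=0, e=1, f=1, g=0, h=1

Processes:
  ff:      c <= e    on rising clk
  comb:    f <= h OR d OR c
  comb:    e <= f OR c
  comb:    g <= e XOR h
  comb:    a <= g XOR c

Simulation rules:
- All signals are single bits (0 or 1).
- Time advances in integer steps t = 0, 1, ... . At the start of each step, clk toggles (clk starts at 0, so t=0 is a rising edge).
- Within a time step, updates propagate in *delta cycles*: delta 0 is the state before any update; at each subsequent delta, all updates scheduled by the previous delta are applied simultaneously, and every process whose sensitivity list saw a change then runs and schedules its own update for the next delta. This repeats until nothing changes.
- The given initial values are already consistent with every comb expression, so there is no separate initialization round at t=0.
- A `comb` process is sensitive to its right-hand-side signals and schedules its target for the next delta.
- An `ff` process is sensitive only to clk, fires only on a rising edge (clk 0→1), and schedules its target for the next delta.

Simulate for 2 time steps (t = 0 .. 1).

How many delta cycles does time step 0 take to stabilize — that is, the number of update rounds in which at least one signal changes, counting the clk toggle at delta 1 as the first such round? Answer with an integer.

[bits: clk,c,e,g,h,f,a,d]
t=0: Δ0=00101100 Δ1=10101100 Δ2=11101100 Δ3=11101110 | 3Δ
t=1: Δ0=11101110 Δ1=01101110 | 1Δ

3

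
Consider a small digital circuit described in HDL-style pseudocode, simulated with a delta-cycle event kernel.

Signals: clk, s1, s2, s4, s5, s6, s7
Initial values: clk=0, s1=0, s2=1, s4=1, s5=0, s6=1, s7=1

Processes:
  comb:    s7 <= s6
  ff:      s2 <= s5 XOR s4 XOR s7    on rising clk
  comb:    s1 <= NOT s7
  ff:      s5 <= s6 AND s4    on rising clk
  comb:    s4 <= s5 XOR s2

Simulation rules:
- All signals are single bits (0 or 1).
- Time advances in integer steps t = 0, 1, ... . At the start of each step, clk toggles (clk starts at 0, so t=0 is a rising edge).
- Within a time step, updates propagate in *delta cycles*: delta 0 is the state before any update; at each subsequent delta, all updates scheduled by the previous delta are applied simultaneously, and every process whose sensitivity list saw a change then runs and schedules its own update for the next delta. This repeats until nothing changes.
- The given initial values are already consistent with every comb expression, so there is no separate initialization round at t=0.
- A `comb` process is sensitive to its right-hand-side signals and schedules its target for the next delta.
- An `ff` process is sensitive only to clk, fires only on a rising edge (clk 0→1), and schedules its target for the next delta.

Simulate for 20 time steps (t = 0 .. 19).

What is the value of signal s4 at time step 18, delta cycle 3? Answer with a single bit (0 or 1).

t=0 Δ0: s1=0 clk=0 s6=1 s4=1 s5=0 s2=1 s7=1
  Δ1: clk:0→1
  Δ2: s5:0→1, s2:1→0
  (2Δ to stable)
t=1 Δ0: s1=0 clk=1 s6=1 s4=1 s5=1 s2=0 s7=1
  Δ1: clk:1→0
  (1Δ to stable)
t=2 Δ0: s1=0 clk=0 s6=1 s4=1 s5=1 s2=0 s7=1
  Δ1: clk:0→1
  Δ2: s2:0→1
  Δ3: s4:1→0
  (3Δ to stable)
t=3 Δ0: s1=0 clk=1 s6=1 s4=0 s5=1 s2=1 s7=1
  Δ1: clk:1→0
  (1Δ to stable)
t=4 Δ0: s1=0 clk=0 s6=1 s4=0 s5=1 s2=1 s7=1
  Δ1: clk:0→1
  Δ2: s5:1→0, s2:1→0
  (2Δ to stable)
t=5 Δ0: s1=0 clk=1 s6=1 s4=0 s5=0 s2=0 s7=1
  Δ1: clk:1→0
  (1Δ to stable)
t=6 Δ0: s1=0 clk=0 s6=1 s4=0 s5=0 s2=0 s7=1
  Δ1: clk:0→1
  Δ2: s2:0→1
  Δ3: s4:0→1
  (3Δ to stable)
t=7 Δ0: s1=0 clk=1 s6=1 s4=1 s5=0 s2=1 s7=1
  Δ1: clk:1→0
  (1Δ to stable)
t=8 Δ0: s1=0 clk=0 s6=1 s4=1 s5=0 s2=1 s7=1
  Δ1: clk:0→1
  Δ2: s5:0→1, s2:1→0
  (2Δ to stable)
t=9 Δ0: s1=0 clk=1 s6=1 s4=1 s5=1 s2=0 s7=1
  Δ1: clk:1→0
  (1Δ to stable)
t=10 Δ0: s1=0 clk=0 s6=1 s4=1 s5=1 s2=0 s7=1
  Δ1: clk:0→1
  Δ2: s2:0→1
  Δ3: s4:1→0
  (3Δ to stable)
t=11 Δ0: s1=0 clk=1 s6=1 s4=0 s5=1 s2=1 s7=1
  Δ1: clk:1→0
  (1Δ to stable)
t=12 Δ0: s1=0 clk=0 s6=1 s4=0 s5=1 s2=1 s7=1
  Δ1: clk:0→1
  Δ2: s5:1→0, s2:1→0
  (2Δ to stable)
t=13 Δ0: s1=0 clk=1 s6=1 s4=0 s5=0 s2=0 s7=1
  Δ1: clk:1→0
  (1Δ to stable)
t=14 Δ0: s1=0 clk=0 s6=1 s4=0 s5=0 s2=0 s7=1
  Δ1: clk:0→1
  Δ2: s2:0→1
  Δ3: s4:0→1
  (3Δ to stable)
t=15 Δ0: s1=0 clk=1 s6=1 s4=1 s5=0 s2=1 s7=1
  Δ1: clk:1→0
  (1Δ to stable)
t=16 Δ0: s1=0 clk=0 s6=1 s4=1 s5=0 s2=1 s7=1
  Δ1: clk:0→1
  Δ2: s5:0→1, s2:1→0
  (2Δ to stable)
t=17 Δ0: s1=0 clk=1 s6=1 s4=1 s5=1 s2=0 s7=1
  Δ1: clk:1→0
  (1Δ to stable)
t=18 Δ0: s1=0 clk=0 s6=1 s4=1 s5=1 s2=0 s7=1
  Δ1: clk:0→1
  Δ2: s2:0→1
  Δ3: s4:1→0
  (3Δ to stable)
t=19 Δ0: s1=0 clk=1 s6=1 s4=0 s5=1 s2=1 s7=1
  Δ1: clk:1→0
  (1Δ to stable)

0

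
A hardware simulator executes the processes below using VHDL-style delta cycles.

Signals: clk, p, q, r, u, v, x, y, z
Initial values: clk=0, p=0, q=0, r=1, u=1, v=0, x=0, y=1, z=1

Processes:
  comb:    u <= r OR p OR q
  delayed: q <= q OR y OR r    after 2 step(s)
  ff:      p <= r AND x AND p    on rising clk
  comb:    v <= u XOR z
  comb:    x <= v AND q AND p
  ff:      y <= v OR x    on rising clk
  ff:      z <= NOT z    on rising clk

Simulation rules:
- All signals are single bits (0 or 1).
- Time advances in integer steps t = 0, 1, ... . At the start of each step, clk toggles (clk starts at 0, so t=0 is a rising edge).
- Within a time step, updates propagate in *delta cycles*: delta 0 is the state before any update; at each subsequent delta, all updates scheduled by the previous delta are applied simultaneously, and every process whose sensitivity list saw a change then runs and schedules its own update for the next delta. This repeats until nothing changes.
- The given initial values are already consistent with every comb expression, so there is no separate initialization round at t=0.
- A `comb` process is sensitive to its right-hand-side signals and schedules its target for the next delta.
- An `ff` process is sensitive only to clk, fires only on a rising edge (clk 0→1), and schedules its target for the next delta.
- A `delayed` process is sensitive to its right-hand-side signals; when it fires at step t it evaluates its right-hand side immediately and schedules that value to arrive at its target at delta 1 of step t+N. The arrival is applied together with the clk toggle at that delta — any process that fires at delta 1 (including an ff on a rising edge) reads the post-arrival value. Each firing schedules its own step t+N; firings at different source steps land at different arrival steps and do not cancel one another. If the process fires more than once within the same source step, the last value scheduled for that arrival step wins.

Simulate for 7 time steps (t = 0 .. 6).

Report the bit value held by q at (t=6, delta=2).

1

t0.Δ0 v=0 q=0 p=0 clk=0 y=1 x=0 z=1 u=1 r=1
t0.Δ1 v=0 q=0 p=0 clk=1 y=1 x=0 z=1 u=1 r=1
t0.Δ2 v=0 q=0 p=0 clk=1 y=0 x=0 z=0 u=1 r=1
t0.Δ3 v=1 q=0 p=0 clk=1 y=0 x=0 z=0 u=1 r=1
t1.Δ0 v=1 q=0 p=0 clk=1 y=0 x=0 z=0 u=1 r=1
t1.Δ1 v=1 q=0 p=0 clk=0 y=0 x=0 z=0 u=1 r=1
t2.Δ0 v=1 q=0 p=0 clk=0 y=0 x=0 z=0 u=1 r=1
t2.Δ1 v=1 q=1 p=0 clk=1 y=0 x=0 z=0 u=1 r=1
t2.Δ2 v=1 q=1 p=0 clk=1 y=1 x=0 z=1 u=1 r=1
t2.Δ3 v=0 q=1 p=0 clk=1 y=1 x=0 z=1 u=1 r=1
t3.Δ0 v=0 q=1 p=0 clk=1 y=1 x=0 z=1 u=1 r=1
t3.Δ1 v=0 q=1 p=0 clk=0 y=1 x=0 z=1 u=1 r=1
t4.Δ0 v=0 q=1 p=0 clk=0 y=1 x=0 z=1 u=1 r=1
t4.Δ1 v=0 q=1 p=0 clk=1 y=1 x=0 z=1 u=1 r=1
t4.Δ2 v=0 q=1 p=0 clk=1 y=0 x=0 z=0 u=1 r=1
t4.Δ3 v=1 q=1 p=0 clk=1 y=0 x=0 z=0 u=1 r=1
t5.Δ0 v=1 q=1 p=0 clk=1 y=0 x=0 z=0 u=1 r=1
t5.Δ1 v=1 q=1 p=0 clk=0 y=0 x=0 z=0 u=1 r=1
t6.Δ0 v=1 q=1 p=0 clk=0 y=0 x=0 z=0 u=1 r=1
t6.Δ1 v=1 q=1 p=0 clk=1 y=0 x=0 z=0 u=1 r=1
t6.Δ2 v=1 q=1 p=0 clk=1 y=1 x=0 z=1 u=1 r=1
t6.Δ3 v=0 q=1 p=0 clk=1 y=1 x=0 z=1 u=1 r=1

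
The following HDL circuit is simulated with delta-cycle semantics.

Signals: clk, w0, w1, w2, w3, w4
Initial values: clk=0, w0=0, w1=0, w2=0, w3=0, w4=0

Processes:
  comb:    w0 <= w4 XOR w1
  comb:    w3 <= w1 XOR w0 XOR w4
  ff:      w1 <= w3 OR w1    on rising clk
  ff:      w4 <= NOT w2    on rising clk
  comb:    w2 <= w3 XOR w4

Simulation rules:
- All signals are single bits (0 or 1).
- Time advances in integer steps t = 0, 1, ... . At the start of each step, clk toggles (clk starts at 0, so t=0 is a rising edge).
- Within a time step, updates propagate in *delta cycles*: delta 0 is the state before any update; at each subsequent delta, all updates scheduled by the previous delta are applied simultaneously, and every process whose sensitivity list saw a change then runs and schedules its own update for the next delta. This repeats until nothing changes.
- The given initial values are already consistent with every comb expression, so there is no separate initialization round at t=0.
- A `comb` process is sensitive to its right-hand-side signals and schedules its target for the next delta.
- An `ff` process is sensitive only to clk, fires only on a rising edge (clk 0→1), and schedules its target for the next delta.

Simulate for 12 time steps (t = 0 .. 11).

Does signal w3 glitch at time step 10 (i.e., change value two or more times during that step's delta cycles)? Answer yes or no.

yes

t=0 Δ0: w0=0 w3=0 w1=0 w4=0 w2=0 clk=0
  Δ1: clk:0→1
  Δ2: w4:0→1
  Δ3: w0:0→1, w3:0→1, w2:0→1
  Δ4: w3:1→0, w2:1→0
  Δ5: w2:0→1
  (5Δ to stable)
t=1 Δ0: w0=1 w3=0 w1=0 w4=1 w2=1 clk=1
  Δ1: clk:1→0
  (1Δ to stable)
t=2 Δ0: w0=1 w3=0 w1=0 w4=1 w2=1 clk=0
  Δ1: clk:0→1
  Δ2: w4:1→0
  Δ3: w0:1→0, w3:0→1, w2:1→0
  Δ4: w3:1→0, w2:0→1
  Δ5: w2:1→0
  (5Δ to stable)
t=3 Δ0: w0=0 w3=0 w1=0 w4=0 w2=0 clk=1
  Δ1: clk:1→0
  (1Δ to stable)
t=4 Δ0: w0=0 w3=0 w1=0 w4=0 w2=0 clk=0
  Δ1: clk:0→1
  Δ2: w4:0→1
  Δ3: w0:0→1, w3:0→1, w2:0→1
  Δ4: w3:1→0, w2:1→0
  Δ5: w2:0→1
  (5Δ to stable)
t=5 Δ0: w0=1 w3=0 w1=0 w4=1 w2=1 clk=1
  Δ1: clk:1→0
  (1Δ to stable)
t=6 Δ0: w0=1 w3=0 w1=0 w4=1 w2=1 clk=0
  Δ1: clk:0→1
  Δ2: w4:1→0
  Δ3: w0:1→0, w3:0→1, w2:1→0
  Δ4: w3:1→0, w2:0→1
  Δ5: w2:1→0
  (5Δ to stable)
t=7 Δ0: w0=0 w3=0 w1=0 w4=0 w2=0 clk=1
  Δ1: clk:1→0
  (1Δ to stable)
t=8 Δ0: w0=0 w3=0 w1=0 w4=0 w2=0 clk=0
  Δ1: clk:0→1
  Δ2: w4:0→1
  Δ3: w0:0→1, w3:0→1, w2:0→1
  Δ4: w3:1→0, w2:1→0
  Δ5: w2:0→1
  (5Δ to stable)
t=9 Δ0: w0=1 w3=0 w1=0 w4=1 w2=1 clk=1
  Δ1: clk:1→0
  (1Δ to stable)
t=10 Δ0: w0=1 w3=0 w1=0 w4=1 w2=1 clk=0
  Δ1: clk:0→1
  Δ2: w4:1→0
  Δ3: w0:1→0, w3:0→1, w2:1→0
  Δ4: w3:1→0, w2:0→1
  Δ5: w2:1→0
  (5Δ to stable)
t=11 Δ0: w0=0 w3=0 w1=0 w4=0 w2=0 clk=1
  Δ1: clk:1→0
  (1Δ to stable)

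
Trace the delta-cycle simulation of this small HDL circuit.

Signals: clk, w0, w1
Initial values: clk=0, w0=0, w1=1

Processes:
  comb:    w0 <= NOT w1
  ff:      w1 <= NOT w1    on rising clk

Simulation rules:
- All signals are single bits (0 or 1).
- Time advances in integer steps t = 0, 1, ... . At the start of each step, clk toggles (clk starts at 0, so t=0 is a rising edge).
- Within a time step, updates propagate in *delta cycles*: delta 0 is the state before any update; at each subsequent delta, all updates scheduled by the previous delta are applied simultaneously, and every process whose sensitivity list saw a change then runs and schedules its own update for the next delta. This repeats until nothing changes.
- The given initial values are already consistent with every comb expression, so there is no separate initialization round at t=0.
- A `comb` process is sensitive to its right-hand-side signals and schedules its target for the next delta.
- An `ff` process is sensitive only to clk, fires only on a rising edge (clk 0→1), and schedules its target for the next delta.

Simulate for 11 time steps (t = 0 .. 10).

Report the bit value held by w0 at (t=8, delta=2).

0

t0.Δ0 clk=0 w1=1 w0=0
t0.Δ1 clk=1 w1=1 w0=0
t0.Δ2 clk=1 w1=0 w0=0
t0.Δ3 clk=1 w1=0 w0=1
t1.Δ0 clk=1 w1=0 w0=1
t1.Δ1 clk=0 w1=0 w0=1
t2.Δ0 clk=0 w1=0 w0=1
t2.Δ1 clk=1 w1=0 w0=1
t2.Δ2 clk=1 w1=1 w0=1
t2.Δ3 clk=1 w1=1 w0=0
t3.Δ0 clk=1 w1=1 w0=0
t3.Δ1 clk=0 w1=1 w0=0
t4.Δ0 clk=0 w1=1 w0=0
t4.Δ1 clk=1 w1=1 w0=0
t4.Δ2 clk=1 w1=0 w0=0
t4.Δ3 clk=1 w1=0 w0=1
t5.Δ0 clk=1 w1=0 w0=1
t5.Δ1 clk=0 w1=0 w0=1
t6.Δ0 clk=0 w1=0 w0=1
t6.Δ1 clk=1 w1=0 w0=1
t6.Δ2 clk=1 w1=1 w0=1
t6.Δ3 clk=1 w1=1 w0=0
t7.Δ0 clk=1 w1=1 w0=0
t7.Δ1 clk=0 w1=1 w0=0
t8.Δ0 clk=0 w1=1 w0=0
t8.Δ1 clk=1 w1=1 w0=0
t8.Δ2 clk=1 w1=0 w0=0
t8.Δ3 clk=1 w1=0 w0=1
t9.Δ0 clk=1 w1=0 w0=1
t9.Δ1 clk=0 w1=0 w0=1
t10.Δ0 clk=0 w1=0 w0=1
t10.Δ1 clk=1 w1=0 w0=1
t10.Δ2 clk=1 w1=1 w0=1
t10.Δ3 clk=1 w1=1 w0=0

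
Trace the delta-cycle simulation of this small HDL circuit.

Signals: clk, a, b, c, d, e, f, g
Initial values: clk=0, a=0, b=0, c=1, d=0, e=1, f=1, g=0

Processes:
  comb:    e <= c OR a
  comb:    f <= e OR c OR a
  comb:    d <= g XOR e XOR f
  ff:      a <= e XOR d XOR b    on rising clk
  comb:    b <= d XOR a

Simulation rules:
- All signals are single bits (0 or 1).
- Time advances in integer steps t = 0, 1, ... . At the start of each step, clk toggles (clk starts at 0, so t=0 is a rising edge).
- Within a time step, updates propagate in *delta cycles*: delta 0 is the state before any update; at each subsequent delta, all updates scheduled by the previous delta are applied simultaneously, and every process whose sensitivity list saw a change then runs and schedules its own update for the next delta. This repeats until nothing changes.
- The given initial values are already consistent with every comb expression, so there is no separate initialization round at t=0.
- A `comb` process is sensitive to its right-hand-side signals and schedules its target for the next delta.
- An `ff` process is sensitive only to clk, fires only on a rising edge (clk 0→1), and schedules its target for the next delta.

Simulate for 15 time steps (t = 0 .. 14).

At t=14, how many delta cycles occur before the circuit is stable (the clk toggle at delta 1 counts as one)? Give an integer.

3

t0.Δ0 a=0 f=1 c=1 g=0 d=0 clk=0 e=1 b=0
t0.Δ1 a=0 f=1 c=1 g=0 d=0 clk=1 e=1 b=0
t0.Δ2 a=1 f=1 c=1 g=0 d=0 clk=1 e=1 b=0
t0.Δ3 a=1 f=1 c=1 g=0 d=0 clk=1 e=1 b=1
t1.Δ0 a=1 f=1 c=1 g=0 d=0 clk=1 e=1 b=1
t1.Δ1 a=1 f=1 c=1 g=0 d=0 clk=0 e=1 b=1
t2.Δ0 a=1 f=1 c=1 g=0 d=0 clk=0 e=1 b=1
t2.Δ1 a=1 f=1 c=1 g=0 d=0 clk=1 e=1 b=1
t2.Δ2 a=0 f=1 c=1 g=0 d=0 clk=1 e=1 b=1
t2.Δ3 a=0 f=1 c=1 g=0 d=0 clk=1 e=1 b=0
t3.Δ0 a=0 f=1 c=1 g=0 d=0 clk=1 e=1 b=0
t3.Δ1 a=0 f=1 c=1 g=0 d=0 clk=0 e=1 b=0
t4.Δ0 a=0 f=1 c=1 g=0 d=0 clk=0 e=1 b=0
t4.Δ1 a=0 f=1 c=1 g=0 d=0 clk=1 e=1 b=0
t4.Δ2 a=1 f=1 c=1 g=0 d=0 clk=1 e=1 b=0
t4.Δ3 a=1 f=1 c=1 g=0 d=0 clk=1 e=1 b=1
t5.Δ0 a=1 f=1 c=1 g=0 d=0 clk=1 e=1 b=1
t5.Δ1 a=1 f=1 c=1 g=0 d=0 clk=0 e=1 b=1
t6.Δ0 a=1 f=1 c=1 g=0 d=0 clk=0 e=1 b=1
t6.Δ1 a=1 f=1 c=1 g=0 d=0 clk=1 e=1 b=1
t6.Δ2 a=0 f=1 c=1 g=0 d=0 clk=1 e=1 b=1
t6.Δ3 a=0 f=1 c=1 g=0 d=0 clk=1 e=1 b=0
t7.Δ0 a=0 f=1 c=1 g=0 d=0 clk=1 e=1 b=0
t7.Δ1 a=0 f=1 c=1 g=0 d=0 clk=0 e=1 b=0
t8.Δ0 a=0 f=1 c=1 g=0 d=0 clk=0 e=1 b=0
t8.Δ1 a=0 f=1 c=1 g=0 d=0 clk=1 e=1 b=0
t8.Δ2 a=1 f=1 c=1 g=0 d=0 clk=1 e=1 b=0
t8.Δ3 a=1 f=1 c=1 g=0 d=0 clk=1 e=1 b=1
t9.Δ0 a=1 f=1 c=1 g=0 d=0 clk=1 e=1 b=1
t9.Δ1 a=1 f=1 c=1 g=0 d=0 clk=0 e=1 b=1
t10.Δ0 a=1 f=1 c=1 g=0 d=0 clk=0 e=1 b=1
t10.Δ1 a=1 f=1 c=1 g=0 d=0 clk=1 e=1 b=1
t10.Δ2 a=0 f=1 c=1 g=0 d=0 clk=1 e=1 b=1
t10.Δ3 a=0 f=1 c=1 g=0 d=0 clk=1 e=1 b=0
t11.Δ0 a=0 f=1 c=1 g=0 d=0 clk=1 e=1 b=0
t11.Δ1 a=0 f=1 c=1 g=0 d=0 clk=0 e=1 b=0
t12.Δ0 a=0 f=1 c=1 g=0 d=0 clk=0 e=1 b=0
t12.Δ1 a=0 f=1 c=1 g=0 d=0 clk=1 e=1 b=0
t12.Δ2 a=1 f=1 c=1 g=0 d=0 clk=1 e=1 b=0
t12.Δ3 a=1 f=1 c=1 g=0 d=0 clk=1 e=1 b=1
t13.Δ0 a=1 f=1 c=1 g=0 d=0 clk=1 e=1 b=1
t13.Δ1 a=1 f=1 c=1 g=0 d=0 clk=0 e=1 b=1
t14.Δ0 a=1 f=1 c=1 g=0 d=0 clk=0 e=1 b=1
t14.Δ1 a=1 f=1 c=1 g=0 d=0 clk=1 e=1 b=1
t14.Δ2 a=0 f=1 c=1 g=0 d=0 clk=1 e=1 b=1
t14.Δ3 a=0 f=1 c=1 g=0 d=0 clk=1 e=1 b=0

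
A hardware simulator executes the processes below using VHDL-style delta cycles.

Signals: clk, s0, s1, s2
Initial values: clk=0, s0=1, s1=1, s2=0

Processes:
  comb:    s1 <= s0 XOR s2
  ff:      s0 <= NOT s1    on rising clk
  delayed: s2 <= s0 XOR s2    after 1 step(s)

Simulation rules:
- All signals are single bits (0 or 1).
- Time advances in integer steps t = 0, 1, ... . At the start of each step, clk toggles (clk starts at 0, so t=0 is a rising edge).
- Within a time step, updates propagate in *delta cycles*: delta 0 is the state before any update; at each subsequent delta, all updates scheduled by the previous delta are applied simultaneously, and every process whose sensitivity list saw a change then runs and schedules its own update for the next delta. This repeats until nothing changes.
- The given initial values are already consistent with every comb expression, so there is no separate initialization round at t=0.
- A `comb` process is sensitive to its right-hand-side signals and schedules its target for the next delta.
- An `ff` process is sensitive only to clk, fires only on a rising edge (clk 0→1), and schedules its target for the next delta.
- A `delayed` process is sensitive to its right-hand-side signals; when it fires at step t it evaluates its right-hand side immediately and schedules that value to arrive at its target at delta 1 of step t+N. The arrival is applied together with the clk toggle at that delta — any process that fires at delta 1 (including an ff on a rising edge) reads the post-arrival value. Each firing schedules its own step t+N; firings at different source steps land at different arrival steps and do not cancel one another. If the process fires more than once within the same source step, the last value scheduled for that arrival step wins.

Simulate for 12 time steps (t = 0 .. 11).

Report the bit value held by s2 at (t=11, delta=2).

1

t=0 Δ0: clk=0 s0=1 s2=0 s1=1
  Δ1: clk:0→1
  Δ2: s0:1→0
  Δ3: s1:1→0
  (3Δ to stable)
t=1 Δ0: clk=1 s0=0 s2=0 s1=0
  Δ1: clk:1→0
  (1Δ to stable)
t=2 Δ0: clk=0 s0=0 s2=0 s1=0
  Δ1: clk:0→1
  Δ2: s0:0→1
  Δ3: s1:0→1
  (3Δ to stable)
t=3 Δ0: clk=1 s0=1 s2=0 s1=1
  Δ1: clk:1→0, s2:0→1
  Δ2: s1:1→0
  (2Δ to stable)
t=4 Δ0: clk=0 s0=1 s2=1 s1=0
  Δ1: clk:0→1, s2:1→0
  Δ2: s1:0→1
  (2Δ to stable)
t=5 Δ0: clk=1 s0=1 s2=0 s1=1
  Δ1: clk:1→0, s2:0→1
  Δ2: s1:1→0
  (2Δ to stable)
t=6 Δ0: clk=0 s0=1 s2=1 s1=0
  Δ1: clk:0→1, s2:1→0
  Δ2: s1:0→1
  (2Δ to stable)
t=7 Δ0: clk=1 s0=1 s2=0 s1=1
  Δ1: clk:1→0, s2:0→1
  Δ2: s1:1→0
  (2Δ to stable)
t=8 Δ0: clk=0 s0=1 s2=1 s1=0
  Δ1: clk:0→1, s2:1→0
  Δ2: s1:0→1
  (2Δ to stable)
t=9 Δ0: clk=1 s0=1 s2=0 s1=1
  Δ1: clk:1→0, s2:0→1
  Δ2: s1:1→0
  (2Δ to stable)
t=10 Δ0: clk=0 s0=1 s2=1 s1=0
  Δ1: clk:0→1, s2:1→0
  Δ2: s1:0→1
  (2Δ to stable)
t=11 Δ0: clk=1 s0=1 s2=0 s1=1
  Δ1: clk:1→0, s2:0→1
  Δ2: s1:1→0
  (2Δ to stable)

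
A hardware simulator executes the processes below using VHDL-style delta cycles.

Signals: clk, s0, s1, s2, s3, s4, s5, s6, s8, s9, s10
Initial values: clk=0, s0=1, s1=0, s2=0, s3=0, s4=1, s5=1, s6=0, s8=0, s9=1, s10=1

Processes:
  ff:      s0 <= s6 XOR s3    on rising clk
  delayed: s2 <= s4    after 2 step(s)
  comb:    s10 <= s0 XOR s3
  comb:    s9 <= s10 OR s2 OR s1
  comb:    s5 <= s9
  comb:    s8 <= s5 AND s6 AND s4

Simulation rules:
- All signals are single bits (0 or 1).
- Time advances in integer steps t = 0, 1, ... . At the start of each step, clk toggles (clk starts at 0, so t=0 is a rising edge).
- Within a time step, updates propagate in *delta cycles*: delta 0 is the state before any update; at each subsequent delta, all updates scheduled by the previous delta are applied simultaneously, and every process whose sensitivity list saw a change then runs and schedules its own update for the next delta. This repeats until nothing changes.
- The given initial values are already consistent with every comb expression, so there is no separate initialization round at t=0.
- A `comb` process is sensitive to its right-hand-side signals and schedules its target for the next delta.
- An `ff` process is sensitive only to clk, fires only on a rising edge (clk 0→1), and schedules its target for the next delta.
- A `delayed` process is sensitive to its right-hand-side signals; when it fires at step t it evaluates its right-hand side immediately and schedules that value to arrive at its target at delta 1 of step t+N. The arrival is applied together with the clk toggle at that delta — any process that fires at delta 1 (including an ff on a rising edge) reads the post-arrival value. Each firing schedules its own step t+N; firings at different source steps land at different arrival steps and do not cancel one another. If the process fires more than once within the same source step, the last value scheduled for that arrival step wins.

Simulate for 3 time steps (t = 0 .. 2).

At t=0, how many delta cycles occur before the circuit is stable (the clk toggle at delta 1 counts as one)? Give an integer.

[bits: s3,s1,s9,clk,s4,s10,s6,s5,s8,s2,s0]
t=0: Δ0=00101101001 Δ1=00111101001 Δ2=00111101000 Δ3=00111001000 Δ4=00011001000 Δ5=00011000000 | 5Δ
t=1: Δ0=00011000000 Δ1=00001000000 | 1Δ
t=2: Δ0=00001000000 Δ1=00011000000 | 1Δ

5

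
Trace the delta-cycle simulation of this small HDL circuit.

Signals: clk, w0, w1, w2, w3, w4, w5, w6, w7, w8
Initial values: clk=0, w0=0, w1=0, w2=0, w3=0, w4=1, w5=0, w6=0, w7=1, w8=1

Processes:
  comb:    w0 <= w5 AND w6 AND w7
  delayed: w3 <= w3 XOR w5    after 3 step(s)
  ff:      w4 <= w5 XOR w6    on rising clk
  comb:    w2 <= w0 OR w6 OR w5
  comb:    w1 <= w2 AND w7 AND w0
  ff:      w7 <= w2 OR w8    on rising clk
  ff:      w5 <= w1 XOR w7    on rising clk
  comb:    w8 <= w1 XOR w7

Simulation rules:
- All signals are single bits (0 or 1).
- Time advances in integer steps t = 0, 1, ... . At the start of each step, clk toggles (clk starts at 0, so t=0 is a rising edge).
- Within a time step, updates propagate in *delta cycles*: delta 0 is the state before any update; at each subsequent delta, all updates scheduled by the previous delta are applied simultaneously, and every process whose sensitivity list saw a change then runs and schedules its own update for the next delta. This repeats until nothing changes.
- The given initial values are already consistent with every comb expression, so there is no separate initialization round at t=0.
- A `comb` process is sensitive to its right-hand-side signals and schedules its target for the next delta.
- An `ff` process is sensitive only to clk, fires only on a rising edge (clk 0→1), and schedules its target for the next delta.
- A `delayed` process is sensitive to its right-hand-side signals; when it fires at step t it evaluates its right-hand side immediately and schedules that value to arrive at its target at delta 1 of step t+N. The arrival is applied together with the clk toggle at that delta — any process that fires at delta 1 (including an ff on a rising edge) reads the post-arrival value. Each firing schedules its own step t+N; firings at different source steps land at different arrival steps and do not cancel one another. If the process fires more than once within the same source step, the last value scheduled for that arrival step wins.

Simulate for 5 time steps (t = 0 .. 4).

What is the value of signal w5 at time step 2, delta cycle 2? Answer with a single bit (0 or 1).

t=0 Δ0: w4=1 w1=0 w7=1 w0=0 w6=0 w8=1 w3=0 w2=0 clk=0 w5=0
  Δ1: clk:0→1
  Δ2: w4:1→0, w5:0→1
  Δ3: w2:0→1
  (3Δ to stable)
t=1 Δ0: w4=0 w1=0 w7=1 w0=0 w6=0 w8=1 w3=0 w2=1 clk=1 w5=1
  Δ1: clk:1→0
  (1Δ to stable)
t=2 Δ0: w4=0 w1=0 w7=1 w0=0 w6=0 w8=1 w3=0 w2=1 clk=0 w5=1
  Δ1: clk:0→1
  Δ2: w4:0→1
  (2Δ to stable)
t=3 Δ0: w4=1 w1=0 w7=1 w0=0 w6=0 w8=1 w3=0 w2=1 clk=1 w5=1
  Δ1: w3:0→1, clk:1→0
  (1Δ to stable)
t=4 Δ0: w4=1 w1=0 w7=1 w0=0 w6=0 w8=1 w3=1 w2=1 clk=0 w5=1
  Δ1: clk:0→1
  (1Δ to stable)

1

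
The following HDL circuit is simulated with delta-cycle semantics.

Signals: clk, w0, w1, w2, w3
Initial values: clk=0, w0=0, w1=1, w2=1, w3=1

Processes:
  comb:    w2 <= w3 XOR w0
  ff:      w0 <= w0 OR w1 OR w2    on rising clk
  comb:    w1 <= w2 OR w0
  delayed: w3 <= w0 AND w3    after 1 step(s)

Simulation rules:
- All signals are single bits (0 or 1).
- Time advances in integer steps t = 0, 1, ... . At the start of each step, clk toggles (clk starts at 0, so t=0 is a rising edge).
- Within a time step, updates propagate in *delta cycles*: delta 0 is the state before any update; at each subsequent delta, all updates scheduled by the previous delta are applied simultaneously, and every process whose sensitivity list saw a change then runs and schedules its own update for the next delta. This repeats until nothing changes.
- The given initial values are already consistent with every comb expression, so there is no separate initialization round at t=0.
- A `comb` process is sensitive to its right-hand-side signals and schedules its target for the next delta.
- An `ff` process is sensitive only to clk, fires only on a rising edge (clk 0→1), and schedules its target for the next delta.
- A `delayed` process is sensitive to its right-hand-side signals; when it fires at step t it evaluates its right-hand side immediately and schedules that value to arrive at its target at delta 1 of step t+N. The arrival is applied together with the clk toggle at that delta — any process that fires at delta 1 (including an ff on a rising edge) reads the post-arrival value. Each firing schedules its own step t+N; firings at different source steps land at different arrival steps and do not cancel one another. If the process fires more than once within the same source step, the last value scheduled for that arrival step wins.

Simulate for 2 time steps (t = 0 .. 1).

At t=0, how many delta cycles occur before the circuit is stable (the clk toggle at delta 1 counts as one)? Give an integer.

t=0 Δ0: w3=1 w2=1 clk=0 w1=1 w0=0
  Δ1: clk:0→1
  Δ2: w0:0→1
  Δ3: w2:1→0
  (3Δ to stable)
t=1 Δ0: w3=1 w2=0 clk=1 w1=1 w0=1
  Δ1: clk:1→0
  (1Δ to stable)

3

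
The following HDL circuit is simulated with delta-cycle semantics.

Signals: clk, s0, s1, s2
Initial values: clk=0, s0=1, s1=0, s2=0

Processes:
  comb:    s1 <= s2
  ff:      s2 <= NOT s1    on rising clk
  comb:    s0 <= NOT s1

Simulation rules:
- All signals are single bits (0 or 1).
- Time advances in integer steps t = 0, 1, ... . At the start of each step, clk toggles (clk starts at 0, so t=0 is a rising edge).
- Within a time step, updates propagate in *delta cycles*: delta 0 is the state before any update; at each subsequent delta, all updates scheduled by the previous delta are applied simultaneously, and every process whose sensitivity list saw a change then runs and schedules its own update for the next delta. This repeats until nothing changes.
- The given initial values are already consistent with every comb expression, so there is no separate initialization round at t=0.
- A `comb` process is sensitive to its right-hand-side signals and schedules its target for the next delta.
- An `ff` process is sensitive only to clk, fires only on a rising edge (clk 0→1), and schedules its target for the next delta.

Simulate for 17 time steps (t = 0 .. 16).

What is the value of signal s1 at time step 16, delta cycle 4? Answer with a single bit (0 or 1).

1

t=0 Δ0: s1=0 s2=0 clk=0 s0=1
  Δ1: clk:0→1
  Δ2: s2:0→1
  Δ3: s1:0→1
  Δ4: s0:1→0
  (4Δ to stable)
t=1 Δ0: s1=1 s2=1 clk=1 s0=0
  Δ1: clk:1→0
  (1Δ to stable)
t=2 Δ0: s1=1 s2=1 clk=0 s0=0
  Δ1: clk:0→1
  Δ2: s2:1→0
  Δ3: s1:1→0
  Δ4: s0:0→1
  (4Δ to stable)
t=3 Δ0: s1=0 s2=0 clk=1 s0=1
  Δ1: clk:1→0
  (1Δ to stable)
t=4 Δ0: s1=0 s2=0 clk=0 s0=1
  Δ1: clk:0→1
  Δ2: s2:0→1
  Δ3: s1:0→1
  Δ4: s0:1→0
  (4Δ to stable)
t=5 Δ0: s1=1 s2=1 clk=1 s0=0
  Δ1: clk:1→0
  (1Δ to stable)
t=6 Δ0: s1=1 s2=1 clk=0 s0=0
  Δ1: clk:0→1
  Δ2: s2:1→0
  Δ3: s1:1→0
  Δ4: s0:0→1
  (4Δ to stable)
t=7 Δ0: s1=0 s2=0 clk=1 s0=1
  Δ1: clk:1→0
  (1Δ to stable)
t=8 Δ0: s1=0 s2=0 clk=0 s0=1
  Δ1: clk:0→1
  Δ2: s2:0→1
  Δ3: s1:0→1
  Δ4: s0:1→0
  (4Δ to stable)
t=9 Δ0: s1=1 s2=1 clk=1 s0=0
  Δ1: clk:1→0
  (1Δ to stable)
t=10 Δ0: s1=1 s2=1 clk=0 s0=0
  Δ1: clk:0→1
  Δ2: s2:1→0
  Δ3: s1:1→0
  Δ4: s0:0→1
  (4Δ to stable)
t=11 Δ0: s1=0 s2=0 clk=1 s0=1
  Δ1: clk:1→0
  (1Δ to stable)
t=12 Δ0: s1=0 s2=0 clk=0 s0=1
  Δ1: clk:0→1
  Δ2: s2:0→1
  Δ3: s1:0→1
  Δ4: s0:1→0
  (4Δ to stable)
t=13 Δ0: s1=1 s2=1 clk=1 s0=0
  Δ1: clk:1→0
  (1Δ to stable)
t=14 Δ0: s1=1 s2=1 clk=0 s0=0
  Δ1: clk:0→1
  Δ2: s2:1→0
  Δ3: s1:1→0
  Δ4: s0:0→1
  (4Δ to stable)
t=15 Δ0: s1=0 s2=0 clk=1 s0=1
  Δ1: clk:1→0
  (1Δ to stable)
t=16 Δ0: s1=0 s2=0 clk=0 s0=1
  Δ1: clk:0→1
  Δ2: s2:0→1
  Δ3: s1:0→1
  Δ4: s0:1→0
  (4Δ to stable)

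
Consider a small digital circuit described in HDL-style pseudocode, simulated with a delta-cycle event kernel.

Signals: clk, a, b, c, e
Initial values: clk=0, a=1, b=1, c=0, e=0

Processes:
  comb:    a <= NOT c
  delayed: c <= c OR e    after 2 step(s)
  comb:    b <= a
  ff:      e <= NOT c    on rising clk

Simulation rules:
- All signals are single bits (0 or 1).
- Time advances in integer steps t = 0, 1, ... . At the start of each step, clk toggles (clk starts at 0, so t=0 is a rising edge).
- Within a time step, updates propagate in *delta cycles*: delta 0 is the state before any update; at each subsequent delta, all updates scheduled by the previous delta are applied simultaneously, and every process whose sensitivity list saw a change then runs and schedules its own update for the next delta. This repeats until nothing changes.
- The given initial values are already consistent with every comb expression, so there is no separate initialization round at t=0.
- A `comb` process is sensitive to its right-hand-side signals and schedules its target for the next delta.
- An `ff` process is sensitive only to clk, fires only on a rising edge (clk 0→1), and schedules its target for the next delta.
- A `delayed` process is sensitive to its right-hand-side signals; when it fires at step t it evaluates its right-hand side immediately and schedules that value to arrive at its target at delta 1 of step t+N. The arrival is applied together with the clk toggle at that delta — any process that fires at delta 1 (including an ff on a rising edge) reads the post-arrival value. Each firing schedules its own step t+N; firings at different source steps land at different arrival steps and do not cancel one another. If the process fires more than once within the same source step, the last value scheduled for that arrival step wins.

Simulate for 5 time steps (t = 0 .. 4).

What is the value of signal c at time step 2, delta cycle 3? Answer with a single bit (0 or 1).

1

t0.Δ0 c=0 clk=0 b=1 a=1 e=0
t0.Δ1 c=0 clk=1 b=1 a=1 e=0
t0.Δ2 c=0 clk=1 b=1 a=1 e=1
t1.Δ0 c=0 clk=1 b=1 a=1 e=1
t1.Δ1 c=0 clk=0 b=1 a=1 e=1
t2.Δ0 c=0 clk=0 b=1 a=1 e=1
t2.Δ1 c=1 clk=1 b=1 a=1 e=1
t2.Δ2 c=1 clk=1 b=1 a=0 e=0
t2.Δ3 c=1 clk=1 b=0 a=0 e=0
t3.Δ0 c=1 clk=1 b=0 a=0 e=0
t3.Δ1 c=1 clk=0 b=0 a=0 e=0
t4.Δ0 c=1 clk=0 b=0 a=0 e=0
t4.Δ1 c=1 clk=1 b=0 a=0 e=0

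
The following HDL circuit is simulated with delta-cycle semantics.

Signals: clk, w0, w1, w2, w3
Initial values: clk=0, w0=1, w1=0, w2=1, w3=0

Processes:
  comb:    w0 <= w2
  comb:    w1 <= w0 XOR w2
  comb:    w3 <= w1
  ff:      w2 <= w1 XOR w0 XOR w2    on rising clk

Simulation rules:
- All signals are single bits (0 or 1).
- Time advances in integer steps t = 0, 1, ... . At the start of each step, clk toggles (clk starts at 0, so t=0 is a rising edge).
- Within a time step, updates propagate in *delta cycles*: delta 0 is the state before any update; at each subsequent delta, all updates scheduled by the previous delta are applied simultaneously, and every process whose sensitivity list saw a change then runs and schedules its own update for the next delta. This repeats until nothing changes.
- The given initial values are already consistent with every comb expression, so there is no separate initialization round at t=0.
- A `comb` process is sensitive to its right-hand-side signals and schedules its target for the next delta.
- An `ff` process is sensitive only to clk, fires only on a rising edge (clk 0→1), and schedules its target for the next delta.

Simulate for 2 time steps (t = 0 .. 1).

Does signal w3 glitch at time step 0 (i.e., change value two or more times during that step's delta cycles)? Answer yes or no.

yes

[bits: w2,w3,w0,w1,clk]
t=0: Δ0=10100 Δ1=10101 Δ2=00101 Δ3=00011 Δ4=01001 Δ5=00001 | 5Δ
t=1: Δ0=00001 Δ1=00000 | 1Δ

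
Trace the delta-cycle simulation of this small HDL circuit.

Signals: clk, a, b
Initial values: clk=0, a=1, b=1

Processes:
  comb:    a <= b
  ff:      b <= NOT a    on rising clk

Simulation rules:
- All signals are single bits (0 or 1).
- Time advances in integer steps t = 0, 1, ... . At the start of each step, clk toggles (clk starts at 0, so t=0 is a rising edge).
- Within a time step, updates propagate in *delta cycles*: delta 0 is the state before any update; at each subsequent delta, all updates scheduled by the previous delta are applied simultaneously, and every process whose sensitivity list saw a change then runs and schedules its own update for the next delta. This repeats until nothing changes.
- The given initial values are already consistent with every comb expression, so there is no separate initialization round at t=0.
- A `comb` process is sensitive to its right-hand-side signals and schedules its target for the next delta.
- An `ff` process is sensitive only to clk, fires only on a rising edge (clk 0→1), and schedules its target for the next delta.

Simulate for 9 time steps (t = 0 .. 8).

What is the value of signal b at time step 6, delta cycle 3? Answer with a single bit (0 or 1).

1

t=0 Δ0: clk=0 a=1 b=1
  Δ1: clk:0→1
  Δ2: b:1→0
  Δ3: a:1→0
  (3Δ to stable)
t=1 Δ0: clk=1 a=0 b=0
  Δ1: clk:1→0
  (1Δ to stable)
t=2 Δ0: clk=0 a=0 b=0
  Δ1: clk:0→1
  Δ2: b:0→1
  Δ3: a:0→1
  (3Δ to stable)
t=3 Δ0: clk=1 a=1 b=1
  Δ1: clk:1→0
  (1Δ to stable)
t=4 Δ0: clk=0 a=1 b=1
  Δ1: clk:0→1
  Δ2: b:1→0
  Δ3: a:1→0
  (3Δ to stable)
t=5 Δ0: clk=1 a=0 b=0
  Δ1: clk:1→0
  (1Δ to stable)
t=6 Δ0: clk=0 a=0 b=0
  Δ1: clk:0→1
  Δ2: b:0→1
  Δ3: a:0→1
  (3Δ to stable)
t=7 Δ0: clk=1 a=1 b=1
  Δ1: clk:1→0
  (1Δ to stable)
t=8 Δ0: clk=0 a=1 b=1
  Δ1: clk:0→1
  Δ2: b:1→0
  Δ3: a:1→0
  (3Δ to stable)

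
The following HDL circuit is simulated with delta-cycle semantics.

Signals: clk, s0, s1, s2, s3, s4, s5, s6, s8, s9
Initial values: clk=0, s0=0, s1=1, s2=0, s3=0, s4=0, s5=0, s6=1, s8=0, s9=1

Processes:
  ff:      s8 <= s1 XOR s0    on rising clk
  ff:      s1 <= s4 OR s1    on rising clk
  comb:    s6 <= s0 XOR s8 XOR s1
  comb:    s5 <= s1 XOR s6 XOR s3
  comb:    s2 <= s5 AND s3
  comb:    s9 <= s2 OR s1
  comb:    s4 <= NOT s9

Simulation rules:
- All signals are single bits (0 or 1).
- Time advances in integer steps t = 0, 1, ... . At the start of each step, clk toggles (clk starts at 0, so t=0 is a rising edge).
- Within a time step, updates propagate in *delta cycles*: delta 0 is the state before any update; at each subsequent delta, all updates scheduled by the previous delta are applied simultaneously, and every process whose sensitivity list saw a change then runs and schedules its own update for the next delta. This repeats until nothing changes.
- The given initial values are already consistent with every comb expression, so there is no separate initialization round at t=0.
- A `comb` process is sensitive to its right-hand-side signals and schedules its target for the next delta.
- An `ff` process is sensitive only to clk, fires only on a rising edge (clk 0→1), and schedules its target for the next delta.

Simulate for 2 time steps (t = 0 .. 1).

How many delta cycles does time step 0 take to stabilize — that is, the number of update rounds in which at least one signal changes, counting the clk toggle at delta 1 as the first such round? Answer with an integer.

t0.Δ0 s5=0 clk=0 s4=0 s1=1 s2=0 s8=0 s6=1 s0=0 s9=1 s3=0
t0.Δ1 s5=0 clk=1 s4=0 s1=1 s2=0 s8=0 s6=1 s0=0 s9=1 s3=0
t0.Δ2 s5=0 clk=1 s4=0 s1=1 s2=0 s8=1 s6=1 s0=0 s9=1 s3=0
t0.Δ3 s5=0 clk=1 s4=0 s1=1 s2=0 s8=1 s6=0 s0=0 s9=1 s3=0
t0.Δ4 s5=1 clk=1 s4=0 s1=1 s2=0 s8=1 s6=0 s0=0 s9=1 s3=0
t1.Δ0 s5=1 clk=1 s4=0 s1=1 s2=0 s8=1 s6=0 s0=0 s9=1 s3=0
t1.Δ1 s5=1 clk=0 s4=0 s1=1 s2=0 s8=1 s6=0 s0=0 s9=1 s3=0

4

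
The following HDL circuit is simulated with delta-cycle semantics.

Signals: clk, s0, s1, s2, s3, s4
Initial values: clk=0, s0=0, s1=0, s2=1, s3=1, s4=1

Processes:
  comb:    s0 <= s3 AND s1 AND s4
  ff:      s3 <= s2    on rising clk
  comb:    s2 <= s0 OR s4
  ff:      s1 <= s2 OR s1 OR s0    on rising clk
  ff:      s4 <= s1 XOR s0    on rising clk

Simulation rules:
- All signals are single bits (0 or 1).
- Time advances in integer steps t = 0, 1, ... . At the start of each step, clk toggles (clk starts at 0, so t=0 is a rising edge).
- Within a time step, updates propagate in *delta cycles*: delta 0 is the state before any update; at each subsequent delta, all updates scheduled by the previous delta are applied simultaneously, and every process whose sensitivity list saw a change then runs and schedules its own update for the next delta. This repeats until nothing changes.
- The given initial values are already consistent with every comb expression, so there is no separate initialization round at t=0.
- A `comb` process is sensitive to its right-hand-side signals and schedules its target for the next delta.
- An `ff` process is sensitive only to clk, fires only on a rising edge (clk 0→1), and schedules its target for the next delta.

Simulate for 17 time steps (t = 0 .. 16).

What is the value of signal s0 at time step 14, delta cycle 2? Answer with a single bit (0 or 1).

t0.Δ0 clk=0 s1=0 s3=1 s0=0 s4=1 s2=1
t0.Δ1 clk=1 s1=0 s3=1 s0=0 s4=1 s2=1
t0.Δ2 clk=1 s1=1 s3=1 s0=0 s4=0 s2=1
t0.Δ3 clk=1 s1=1 s3=1 s0=0 s4=0 s2=0
t1.Δ0 clk=1 s1=1 s3=1 s0=0 s4=0 s2=0
t1.Δ1 clk=0 s1=1 s3=1 s0=0 s4=0 s2=0
t2.Δ0 clk=0 s1=1 s3=1 s0=0 s4=0 s2=0
t2.Δ1 clk=1 s1=1 s3=1 s0=0 s4=0 s2=0
t2.Δ2 clk=1 s1=1 s3=0 s0=0 s4=1 s2=0
t2.Δ3 clk=1 s1=1 s3=0 s0=0 s4=1 s2=1
t3.Δ0 clk=1 s1=1 s3=0 s0=0 s4=1 s2=1
t3.Δ1 clk=0 s1=1 s3=0 s0=0 s4=1 s2=1
t4.Δ0 clk=0 s1=1 s3=0 s0=0 s4=1 s2=1
t4.Δ1 clk=1 s1=1 s3=0 s0=0 s4=1 s2=1
t4.Δ2 clk=1 s1=1 s3=1 s0=0 s4=1 s2=1
t4.Δ3 clk=1 s1=1 s3=1 s0=1 s4=1 s2=1
t5.Δ0 clk=1 s1=1 s3=1 s0=1 s4=1 s2=1
t5.Δ1 clk=0 s1=1 s3=1 s0=1 s4=1 s2=1
t6.Δ0 clk=0 s1=1 s3=1 s0=1 s4=1 s2=1
t6.Δ1 clk=1 s1=1 s3=1 s0=1 s4=1 s2=1
t6.Δ2 clk=1 s1=1 s3=1 s0=1 s4=0 s2=1
t6.Δ3 clk=1 s1=1 s3=1 s0=0 s4=0 s2=1
t6.Δ4 clk=1 s1=1 s3=1 s0=0 s4=0 s2=0
t7.Δ0 clk=1 s1=1 s3=1 s0=0 s4=0 s2=0
t7.Δ1 clk=0 s1=1 s3=1 s0=0 s4=0 s2=0
t8.Δ0 clk=0 s1=1 s3=1 s0=0 s4=0 s2=0
t8.Δ1 clk=1 s1=1 s3=1 s0=0 s4=0 s2=0
t8.Δ2 clk=1 s1=1 s3=0 s0=0 s4=1 s2=0
t8.Δ3 clk=1 s1=1 s3=0 s0=0 s4=1 s2=1
t9.Δ0 clk=1 s1=1 s3=0 s0=0 s4=1 s2=1
t9.Δ1 clk=0 s1=1 s3=0 s0=0 s4=1 s2=1
t10.Δ0 clk=0 s1=1 s3=0 s0=0 s4=1 s2=1
t10.Δ1 clk=1 s1=1 s3=0 s0=0 s4=1 s2=1
t10.Δ2 clk=1 s1=1 s3=1 s0=0 s4=1 s2=1
t10.Δ3 clk=1 s1=1 s3=1 s0=1 s4=1 s2=1
t11.Δ0 clk=1 s1=1 s3=1 s0=1 s4=1 s2=1
t11.Δ1 clk=0 s1=1 s3=1 s0=1 s4=1 s2=1
t12.Δ0 clk=0 s1=1 s3=1 s0=1 s4=1 s2=1
t12.Δ1 clk=1 s1=1 s3=1 s0=1 s4=1 s2=1
t12.Δ2 clk=1 s1=1 s3=1 s0=1 s4=0 s2=1
t12.Δ3 clk=1 s1=1 s3=1 s0=0 s4=0 s2=1
t12.Δ4 clk=1 s1=1 s3=1 s0=0 s4=0 s2=0
t13.Δ0 clk=1 s1=1 s3=1 s0=0 s4=0 s2=0
t13.Δ1 clk=0 s1=1 s3=1 s0=0 s4=0 s2=0
t14.Δ0 clk=0 s1=1 s3=1 s0=0 s4=0 s2=0
t14.Δ1 clk=1 s1=1 s3=1 s0=0 s4=0 s2=0
t14.Δ2 clk=1 s1=1 s3=0 s0=0 s4=1 s2=0
t14.Δ3 clk=1 s1=1 s3=0 s0=0 s4=1 s2=1
t15.Δ0 clk=1 s1=1 s3=0 s0=0 s4=1 s2=1
t15.Δ1 clk=0 s1=1 s3=0 s0=0 s4=1 s2=1
t16.Δ0 clk=0 s1=1 s3=0 s0=0 s4=1 s2=1
t16.Δ1 clk=1 s1=1 s3=0 s0=0 s4=1 s2=1
t16.Δ2 clk=1 s1=1 s3=1 s0=0 s4=1 s2=1
t16.Δ3 clk=1 s1=1 s3=1 s0=1 s4=1 s2=1

0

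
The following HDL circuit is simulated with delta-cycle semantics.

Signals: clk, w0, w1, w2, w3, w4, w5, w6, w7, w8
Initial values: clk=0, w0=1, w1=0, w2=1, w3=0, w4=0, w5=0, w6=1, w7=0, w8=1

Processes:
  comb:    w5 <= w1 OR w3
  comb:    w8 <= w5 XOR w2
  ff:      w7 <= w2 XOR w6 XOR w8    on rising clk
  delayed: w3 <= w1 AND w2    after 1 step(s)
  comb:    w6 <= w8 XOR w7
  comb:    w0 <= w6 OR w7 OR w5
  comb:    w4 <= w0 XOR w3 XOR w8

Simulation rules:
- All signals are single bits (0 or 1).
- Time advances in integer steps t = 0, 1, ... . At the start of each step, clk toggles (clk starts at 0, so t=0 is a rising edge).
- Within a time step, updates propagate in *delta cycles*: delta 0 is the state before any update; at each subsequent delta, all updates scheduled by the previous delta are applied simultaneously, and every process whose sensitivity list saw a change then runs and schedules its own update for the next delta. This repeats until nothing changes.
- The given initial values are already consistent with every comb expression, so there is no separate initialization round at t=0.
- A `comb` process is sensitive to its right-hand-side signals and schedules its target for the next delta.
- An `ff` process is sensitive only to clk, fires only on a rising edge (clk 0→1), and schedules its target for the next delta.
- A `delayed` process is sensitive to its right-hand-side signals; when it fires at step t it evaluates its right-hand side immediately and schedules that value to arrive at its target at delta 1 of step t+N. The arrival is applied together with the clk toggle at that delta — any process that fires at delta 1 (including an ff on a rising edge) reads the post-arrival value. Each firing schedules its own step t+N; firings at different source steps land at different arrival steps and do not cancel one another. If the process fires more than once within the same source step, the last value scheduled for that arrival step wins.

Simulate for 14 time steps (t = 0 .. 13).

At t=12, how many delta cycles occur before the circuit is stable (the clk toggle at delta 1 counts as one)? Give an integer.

[bits: w5,w4,w8,w2,w6,w0,w3,w1,w7,clk]
t=0: Δ0=0011110000 Δ1=0011110001 Δ2=0011110011 Δ3=0011010011 | 3Δ
t=1: Δ0=0011010011 Δ1=0011010010 | 1Δ
t=2: Δ0=0011010010 Δ1=0011010011 Δ2=0011010001 Δ3=0011100001 Δ4=0111110001 Δ5=0011110001 | 5Δ
t=3: Δ0=0011110001 Δ1=0011110000 | 1Δ
t=4: Δ0=0011110000 Δ1=0011110001 Δ2=0011110011 Δ3=0011010011 | 3Δ
t=5: Δ0=0011010011 Δ1=0011010010 | 1Δ
t=6: Δ0=0011010010 Δ1=0011010011 Δ2=0011010001 Δ3=0011100001 Δ4=0111110001 Δ5=0011110001 | 5Δ
t=7: Δ0=0011110001 Δ1=0011110000 | 1Δ
t=8: Δ0=0011110000 Δ1=0011110001 Δ2=0011110011 Δ3=0011010011 | 3Δ
t=9: Δ0=0011010011 Δ1=0011010010 | 1Δ
t=10: Δ0=0011010010 Δ1=0011010011 Δ2=0011010001 Δ3=0011100001 Δ4=0111110001 Δ5=0011110001 | 5Δ
t=11: Δ0=0011110001 Δ1=0011110000 | 1Δ
t=12: Δ0=0011110000 Δ1=0011110001 Δ2=0011110011 Δ3=0011010011 | 3Δ
t=13: Δ0=0011010011 Δ1=0011010010 | 1Δ

3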